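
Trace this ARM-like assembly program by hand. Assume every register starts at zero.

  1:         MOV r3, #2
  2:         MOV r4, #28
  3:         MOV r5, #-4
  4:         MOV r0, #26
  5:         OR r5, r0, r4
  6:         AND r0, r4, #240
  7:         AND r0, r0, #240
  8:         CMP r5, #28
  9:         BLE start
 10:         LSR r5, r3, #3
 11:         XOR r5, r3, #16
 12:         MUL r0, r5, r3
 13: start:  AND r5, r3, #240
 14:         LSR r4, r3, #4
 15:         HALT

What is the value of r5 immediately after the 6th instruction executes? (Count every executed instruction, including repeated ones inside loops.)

30

r3=2
r4=28
r5=-4
r0=26
r5=26|28=30
r0=28&240=16
After step 6: r5 = 30.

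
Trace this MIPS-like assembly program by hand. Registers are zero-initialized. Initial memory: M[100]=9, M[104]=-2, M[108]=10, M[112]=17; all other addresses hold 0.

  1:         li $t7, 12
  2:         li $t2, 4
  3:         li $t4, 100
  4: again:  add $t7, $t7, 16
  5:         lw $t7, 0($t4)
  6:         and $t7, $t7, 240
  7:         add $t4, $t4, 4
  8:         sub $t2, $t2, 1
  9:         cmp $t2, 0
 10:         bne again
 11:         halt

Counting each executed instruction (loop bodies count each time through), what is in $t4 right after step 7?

li $t7, 12 → $t7=12
li $t2, 4 → $t2=4
li $t4, 100 → $t4=100
add $t7, $t7, 16 → $t7=12+16=28
lw $t7, 0($t4) → $t7=M[100]=9
and $t7, $t7, 240 → $t7=9&240=0
add $t4, $t4, 4 → $t4=100+4=104
After step 7: $t4 = 104.

104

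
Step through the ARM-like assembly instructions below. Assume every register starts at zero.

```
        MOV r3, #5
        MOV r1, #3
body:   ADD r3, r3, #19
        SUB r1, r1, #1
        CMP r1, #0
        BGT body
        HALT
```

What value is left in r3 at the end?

r3=5
r1=3
r3=5+19=24
r1=3-1=2
CMP r1, #0  (cmp 2,0)
BGT body: taken
r3=24+19=43
r1=2-1=1
CMP r1, #0  (cmp 1,0)
BGT body: taken
r3=43+19=62
r1=1-1=0
CMP r1, #0  (cmp 0,0)
BGT body: not taken
halt.

62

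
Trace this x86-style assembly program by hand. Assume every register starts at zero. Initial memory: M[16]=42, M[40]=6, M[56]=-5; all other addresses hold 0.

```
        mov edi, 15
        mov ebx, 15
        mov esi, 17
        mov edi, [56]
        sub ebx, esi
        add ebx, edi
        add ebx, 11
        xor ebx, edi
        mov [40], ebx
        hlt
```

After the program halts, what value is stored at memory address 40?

-1

edi=15
ebx=15
esi=17
edi=M[56]=-5
ebx=15-17=-2
ebx=(-2)+(-5)=-7
ebx=(-7)+11=4
ebx=4^(-5)=-1
mov [40], ebx → M[40]=-1
halt.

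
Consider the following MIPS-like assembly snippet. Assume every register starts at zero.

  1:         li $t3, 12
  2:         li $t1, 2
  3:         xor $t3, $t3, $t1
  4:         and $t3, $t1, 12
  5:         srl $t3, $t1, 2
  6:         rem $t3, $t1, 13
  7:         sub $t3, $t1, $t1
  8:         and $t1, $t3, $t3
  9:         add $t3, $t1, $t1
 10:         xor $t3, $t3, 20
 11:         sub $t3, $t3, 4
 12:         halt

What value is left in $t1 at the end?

0

$t3=12
$t1=2
$t3=12^2=14
$t3=2&12=0
$t3=2>>2=0
$t3=2%13=2
$t3=2-2=0
$t1=0&0=0
$t3=0+0=0
$t3=0^20=20
$t3=20-4=16
halt.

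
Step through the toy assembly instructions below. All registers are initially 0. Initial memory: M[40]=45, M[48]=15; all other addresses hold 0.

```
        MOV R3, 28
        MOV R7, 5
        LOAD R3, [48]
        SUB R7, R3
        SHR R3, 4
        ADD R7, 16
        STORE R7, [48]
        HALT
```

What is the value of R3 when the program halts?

0

R3=28
R7=5
R3=M[48]=15
R7=5-15=-10
R3=15>>4=0
R7=(-10)+16=6
STORE R7, [48] → M[48]=6
halt.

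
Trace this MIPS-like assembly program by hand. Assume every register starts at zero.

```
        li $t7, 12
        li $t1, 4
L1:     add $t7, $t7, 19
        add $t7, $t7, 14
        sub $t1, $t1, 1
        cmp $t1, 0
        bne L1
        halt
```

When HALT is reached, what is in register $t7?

after li $t7, 12: $t7=12
after li $t1, 4: $t1=4
after add $t7, $t7, 19: $t7=12+19=31
after add $t7, $t7, 14: $t7=31+14=45
after sub $t1, $t1, 1: $t1=4-1=3
cmp $t1, 0  (cmp 3,0)
bne L1: taken
after add $t7, $t7, 19: $t7=45+19=64
after add $t7, $t7, 14: $t7=64+14=78
after sub $t1, $t1, 1: $t1=3-1=2
cmp $t1, 0  (cmp 2,0)
bne L1: taken
after add $t7, $t7, 19: $t7=78+19=97
after add $t7, $t7, 14: $t7=97+14=111
after sub $t1, $t1, 1: $t1=2-1=1
cmp $t1, 0  (cmp 1,0)
bne L1: taken
after add $t7, $t7, 19: $t7=111+19=130
after add $t7, $t7, 14: $t7=130+14=144
after sub $t1, $t1, 1: $t1=1-1=0
cmp $t1, 0  (cmp 0,0)
bne L1: not taken
halt.

144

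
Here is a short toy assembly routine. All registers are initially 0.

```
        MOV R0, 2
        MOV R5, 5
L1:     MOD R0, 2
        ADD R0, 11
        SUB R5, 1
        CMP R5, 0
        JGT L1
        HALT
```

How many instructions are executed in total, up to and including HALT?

MOV R0, 2 → R0=2
MOV R5, 5 → R5=5
MOD R0, 2 → R0=2%2=0
ADD R0, 11 → R0=0+11=11
SUB R5, 1 → R5=5-1=4
CMP R5, 0  (cmp 4,0)
JGT L1: taken
MOD R0, 2 → R0=11%2=1
ADD R0, 11 → R0=1+11=12
SUB R5, 1 → R5=4-1=3
CMP R5, 0  (cmp 3,0)
JGT L1: taken
MOD R0, 2 → R0=12%2=0
ADD R0, 11 → R0=0+11=11
SUB R5, 1 → R5=3-1=2
CMP R5, 0  (cmp 2,0)
JGT L1: taken
MOD R0, 2 → R0=11%2=1
ADD R0, 11 → R0=1+11=12
SUB R5, 1 → R5=2-1=1
CMP R5, 0  (cmp 1,0)
JGT L1: taken
MOD R0, 2 → R0=12%2=0
ADD R0, 11 → R0=0+11=11
SUB R5, 1 → R5=1-1=0
CMP R5, 0  (cmp 0,0)
JGT L1: not taken
halt.
Total executed instructions: 28.

28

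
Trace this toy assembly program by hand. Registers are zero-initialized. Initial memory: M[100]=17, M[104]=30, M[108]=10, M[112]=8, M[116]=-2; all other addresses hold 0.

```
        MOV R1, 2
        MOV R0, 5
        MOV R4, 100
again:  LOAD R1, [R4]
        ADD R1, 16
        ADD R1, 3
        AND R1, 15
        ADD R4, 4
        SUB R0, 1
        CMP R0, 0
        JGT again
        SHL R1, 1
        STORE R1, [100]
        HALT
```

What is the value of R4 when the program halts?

R1=2
R0=5
R4=100
R1=M[100]=17
R1=17+16=33
R1=33+3=36
R1=36&15=4
R4=100+4=104
R0=5-1=4
CMP R0, 0  (cmp 4,0)
JGT again: taken
R1=M[104]=30
R1=30+16=46
R1=46+3=49
R1=49&15=1
R4=104+4=108
R0=4-1=3
CMP R0, 0  (cmp 3,0)
JGT again: taken
R1=M[108]=10
R1=10+16=26
R1=26+3=29
R1=29&15=13
R4=108+4=112
R0=3-1=2
CMP R0, 0  (cmp 2,0)
JGT again: taken
R1=M[112]=8
R1=8+16=24
R1=24+3=27
R1=27&15=11
R4=112+4=116
R0=2-1=1
CMP R0, 0  (cmp 1,0)
JGT again: taken
R1=M[116]=-2
R1=(-2)+16=14
R1=14+3=17
R1=17&15=1
R4=116+4=120
R0=1-1=0
CMP R0, 0  (cmp 0,0)
JGT again: not taken
R1=1<<1=2
STORE R1, [100] → M[100]=2
halt.

120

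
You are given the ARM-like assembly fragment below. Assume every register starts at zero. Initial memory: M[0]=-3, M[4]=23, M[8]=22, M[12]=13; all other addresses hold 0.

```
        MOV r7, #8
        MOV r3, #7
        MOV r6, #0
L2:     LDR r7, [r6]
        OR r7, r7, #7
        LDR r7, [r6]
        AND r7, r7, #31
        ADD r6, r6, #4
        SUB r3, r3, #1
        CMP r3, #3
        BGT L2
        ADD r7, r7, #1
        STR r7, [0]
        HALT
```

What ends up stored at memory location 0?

after MOV r7, #8: r7=8
after MOV r3, #7: r3=7
after MOV r6, #0: r6=0
after LDR r7, [r6]: r7=M[0]=-3
after OR r7, r7, #7: r7=(-3)|7=-1
after LDR r7, [r6]: r7=M[0]=-3
after AND r7, r7, #31: r7=(-3)&31=29
after ADD r6, r6, #4: r6=0+4=4
after SUB r3, r3, #1: r3=7-1=6
CMP r3, #3  (cmp 6,3)
BGT L2: taken
after LDR r7, [r6]: r7=M[4]=23
after OR r7, r7, #7: r7=23|7=23
after LDR r7, [r6]: r7=M[4]=23
after AND r7, r7, #31: r7=23&31=23
after ADD r6, r6, #4: r6=4+4=8
after SUB r3, r3, #1: r3=6-1=5
CMP r3, #3  (cmp 5,3)
BGT L2: taken
after LDR r7, [r6]: r7=M[8]=22
after OR r7, r7, #7: r7=22|7=23
after LDR r7, [r6]: r7=M[8]=22
after AND r7, r7, #31: r7=22&31=22
after ADD r6, r6, #4: r6=8+4=12
after SUB r3, r3, #1: r3=5-1=4
CMP r3, #3  (cmp 4,3)
BGT L2: taken
after LDR r7, [r6]: r7=M[12]=13
after OR r7, r7, #7: r7=13|7=15
after LDR r7, [r6]: r7=M[12]=13
after AND r7, r7, #31: r7=13&31=13
after ADD r6, r6, #4: r6=12+4=16
after SUB r3, r3, #1: r3=4-1=3
CMP r3, #3  (cmp 3,3)
BGT L2: not taken
after ADD r7, r7, #1: r7=13+1=14
STR r7, [0] → M[0]=14
halt.

14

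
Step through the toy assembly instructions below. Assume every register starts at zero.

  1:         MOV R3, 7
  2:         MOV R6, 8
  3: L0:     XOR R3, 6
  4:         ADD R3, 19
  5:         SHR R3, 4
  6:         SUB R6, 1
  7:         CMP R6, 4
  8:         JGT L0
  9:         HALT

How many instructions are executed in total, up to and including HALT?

27

MOV R3, 7 → R3=7
MOV R6, 8 → R6=8
XOR R3, 6 → R3=7^6=1
ADD R3, 19 → R3=1+19=20
SHR R3, 4 → R3=20>>4=1
SUB R6, 1 → R6=8-1=7
CMP R6, 4  (cmp 7,4)
JGT L0: taken
XOR R3, 6 → R3=1^6=7
ADD R3, 19 → R3=7+19=26
SHR R3, 4 → R3=26>>4=1
SUB R6, 1 → R6=7-1=6
CMP R6, 4  (cmp 6,4)
JGT L0: taken
XOR R3, 6 → R3=1^6=7
ADD R3, 19 → R3=7+19=26
SHR R3, 4 → R3=26>>4=1
SUB R6, 1 → R6=6-1=5
CMP R6, 4  (cmp 5,4)
JGT L0: taken
XOR R3, 6 → R3=1^6=7
ADD R3, 19 → R3=7+19=26
SHR R3, 4 → R3=26>>4=1
SUB R6, 1 → R6=5-1=4
CMP R6, 4  (cmp 4,4)
JGT L0: not taken
halt.
Total executed instructions: 27.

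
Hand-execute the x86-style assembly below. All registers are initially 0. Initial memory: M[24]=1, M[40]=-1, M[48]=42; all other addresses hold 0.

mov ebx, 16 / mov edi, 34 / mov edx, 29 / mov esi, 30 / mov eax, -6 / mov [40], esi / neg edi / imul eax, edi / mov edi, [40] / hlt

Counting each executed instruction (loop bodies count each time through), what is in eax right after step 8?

after mov ebx, 16: ebx=16
after mov edi, 34: edi=34
after mov edx, 29: edx=29
after mov esi, 30: esi=30
after mov eax, -6: eax=-6
mov [40], esi → M[40]=30
after neg edi: edi=-(34)=-34
after imul eax, edi: eax=(-6)*(-34)=204
After step 8: eax = 204.

204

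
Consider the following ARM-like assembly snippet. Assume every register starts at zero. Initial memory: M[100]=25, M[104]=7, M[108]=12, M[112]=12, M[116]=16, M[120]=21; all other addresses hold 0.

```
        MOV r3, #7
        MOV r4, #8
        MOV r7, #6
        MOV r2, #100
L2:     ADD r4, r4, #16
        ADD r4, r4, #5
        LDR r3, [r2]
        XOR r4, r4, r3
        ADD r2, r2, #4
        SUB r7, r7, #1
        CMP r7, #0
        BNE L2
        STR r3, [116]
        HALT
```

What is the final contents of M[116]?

MOV r3, #7 → r3=7
MOV r4, #8 → r4=8
MOV r7, #6 → r7=6
MOV r2, #100 → r2=100
ADD r4, r4, #16 → r4=8+16=24
ADD r4, r4, #5 → r4=24+5=29
LDR r3, [r2] → r3=M[100]=25
XOR r4, r4, r3 → r4=29^25=4
ADD r2, r2, #4 → r2=100+4=104
SUB r7, r7, #1 → r7=6-1=5
CMP r7, #0  (cmp 5,0)
BNE L2: taken
ADD r4, r4, #16 → r4=4+16=20
ADD r4, r4, #5 → r4=20+5=25
LDR r3, [r2] → r3=M[104]=7
XOR r4, r4, r3 → r4=25^7=30
ADD r2, r2, #4 → r2=104+4=108
SUB r7, r7, #1 → r7=5-1=4
CMP r7, #0  (cmp 4,0)
BNE L2: taken
ADD r4, r4, #16 → r4=30+16=46
ADD r4, r4, #5 → r4=46+5=51
LDR r3, [r2] → r3=M[108]=12
XOR r4, r4, r3 → r4=51^12=63
ADD r2, r2, #4 → r2=108+4=112
SUB r7, r7, #1 → r7=4-1=3
CMP r7, #0  (cmp 3,0)
BNE L2: taken
ADD r4, r4, #16 → r4=63+16=79
ADD r4, r4, #5 → r4=79+5=84
LDR r3, [r2] → r3=M[112]=12
XOR r4, r4, r3 → r4=84^12=88
ADD r2, r2, #4 → r2=112+4=116
SUB r7, r7, #1 → r7=3-1=2
CMP r7, #0  (cmp 2,0)
BNE L2: taken
ADD r4, r4, #16 → r4=88+16=104
ADD r4, r4, #5 → r4=104+5=109
LDR r3, [r2] → r3=M[116]=16
XOR r4, r4, r3 → r4=109^16=125
ADD r2, r2, #4 → r2=116+4=120
SUB r7, r7, #1 → r7=2-1=1
CMP r7, #0  (cmp 1,0)
BNE L2: taken
ADD r4, r4, #16 → r4=125+16=141
ADD r4, r4, #5 → r4=141+5=146
LDR r3, [r2] → r3=M[120]=21
XOR r4, r4, r3 → r4=146^21=135
ADD r2, r2, #4 → r2=120+4=124
SUB r7, r7, #1 → r7=1-1=0
CMP r7, #0  (cmp 0,0)
BNE L2: not taken
STR r3, [116] → M[116]=21
halt.

21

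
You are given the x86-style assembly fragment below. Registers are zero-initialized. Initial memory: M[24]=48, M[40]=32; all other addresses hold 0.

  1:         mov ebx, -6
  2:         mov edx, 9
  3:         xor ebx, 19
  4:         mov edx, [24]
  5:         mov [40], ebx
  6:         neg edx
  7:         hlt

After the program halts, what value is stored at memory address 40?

-23

ebx=-6
edx=9
ebx=(-6)^19=-23
edx=M[24]=48
mov [40], ebx → M[40]=-23
edx=-(48)=-48
halt.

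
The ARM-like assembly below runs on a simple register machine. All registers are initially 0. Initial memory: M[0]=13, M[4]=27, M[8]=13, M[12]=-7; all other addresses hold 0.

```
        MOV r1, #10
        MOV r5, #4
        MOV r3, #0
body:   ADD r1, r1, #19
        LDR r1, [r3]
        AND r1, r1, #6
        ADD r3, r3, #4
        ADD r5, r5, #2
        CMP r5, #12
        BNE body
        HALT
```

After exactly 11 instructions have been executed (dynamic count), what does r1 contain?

MOV r1, #10 → r1=10
MOV r5, #4 → r5=4
MOV r3, #0 → r3=0
ADD r1, r1, #19 → r1=10+19=29
LDR r1, [r3] → r1=M[0]=13
AND r1, r1, #6 → r1=13&6=4
ADD r3, r3, #4 → r3=0+4=4
ADD r5, r5, #2 → r5=4+2=6
CMP r5, #12  (cmp 6,12)
BNE body: taken
ADD r1, r1, #19 → r1=4+19=23
After step 11: r1 = 23.

23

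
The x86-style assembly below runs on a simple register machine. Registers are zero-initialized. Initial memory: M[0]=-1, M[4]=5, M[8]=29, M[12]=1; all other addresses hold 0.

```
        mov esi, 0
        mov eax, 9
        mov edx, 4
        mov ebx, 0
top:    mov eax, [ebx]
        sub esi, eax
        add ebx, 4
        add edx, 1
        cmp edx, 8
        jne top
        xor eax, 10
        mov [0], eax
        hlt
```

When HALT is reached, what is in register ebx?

16

after mov esi, 0: esi=0
after mov eax, 9: eax=9
after mov edx, 4: edx=4
after mov ebx, 0: ebx=0
after mov eax, [ebx]: eax=M[0]=-1
after sub esi, eax: esi=0-(-1)=1
after add ebx, 4: ebx=0+4=4
after add edx, 1: edx=4+1=5
cmp edx, 8  (cmp 5,8)
jne top: taken
after mov eax, [ebx]: eax=M[4]=5
after sub esi, eax: esi=1-5=-4
after add ebx, 4: ebx=4+4=8
after add edx, 1: edx=5+1=6
cmp edx, 8  (cmp 6,8)
jne top: taken
after mov eax, [ebx]: eax=M[8]=29
after sub esi, eax: esi=(-4)-29=-33
after add ebx, 4: ebx=8+4=12
after add edx, 1: edx=6+1=7
cmp edx, 8  (cmp 7,8)
jne top: taken
after mov eax, [ebx]: eax=M[12]=1
after sub esi, eax: esi=(-33)-1=-34
after add ebx, 4: ebx=12+4=16
after add edx, 1: edx=7+1=8
cmp edx, 8  (cmp 8,8)
jne top: not taken
after xor eax, 10: eax=1^10=11
mov [0], eax → M[0]=11
halt.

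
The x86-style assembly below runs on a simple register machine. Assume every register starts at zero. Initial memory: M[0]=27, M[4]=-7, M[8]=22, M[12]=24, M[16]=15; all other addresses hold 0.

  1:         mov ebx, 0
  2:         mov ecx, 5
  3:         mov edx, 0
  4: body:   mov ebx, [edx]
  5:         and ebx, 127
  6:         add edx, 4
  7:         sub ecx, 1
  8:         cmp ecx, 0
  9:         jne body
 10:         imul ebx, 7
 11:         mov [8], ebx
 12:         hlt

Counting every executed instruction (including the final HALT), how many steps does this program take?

36

after mov ebx, 0: ebx=0
after mov ecx, 5: ecx=5
after mov edx, 0: edx=0
after mov ebx, [edx]: ebx=M[0]=27
after and ebx, 127: ebx=27&127=27
after add edx, 4: edx=0+4=4
after sub ecx, 1: ecx=5-1=4
cmp ecx, 0  (cmp 4,0)
jne body: taken
after mov ebx, [edx]: ebx=M[4]=-7
after and ebx, 127: ebx=(-7)&127=121
after add edx, 4: edx=4+4=8
after sub ecx, 1: ecx=4-1=3
cmp ecx, 0  (cmp 3,0)
jne body: taken
after mov ebx, [edx]: ebx=M[8]=22
after and ebx, 127: ebx=22&127=22
after add edx, 4: edx=8+4=12
after sub ecx, 1: ecx=3-1=2
cmp ecx, 0  (cmp 2,0)
jne body: taken
after mov ebx, [edx]: ebx=M[12]=24
after and ebx, 127: ebx=24&127=24
after add edx, 4: edx=12+4=16
after sub ecx, 1: ecx=2-1=1
cmp ecx, 0  (cmp 1,0)
jne body: taken
after mov ebx, [edx]: ebx=M[16]=15
after and ebx, 127: ebx=15&127=15
after add edx, 4: edx=16+4=20
after sub ecx, 1: ecx=1-1=0
cmp ecx, 0  (cmp 0,0)
jne body: not taken
after imul ebx, 7: ebx=15*7=105
mov [8], ebx → M[8]=105
halt.
Total executed instructions: 36.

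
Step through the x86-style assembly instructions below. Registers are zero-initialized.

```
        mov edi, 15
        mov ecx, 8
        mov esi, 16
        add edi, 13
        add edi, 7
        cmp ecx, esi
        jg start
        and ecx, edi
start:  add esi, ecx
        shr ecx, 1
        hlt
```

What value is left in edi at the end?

mov edi, 15 → edi=15
mov ecx, 8 → ecx=8
mov esi, 16 → esi=16
add edi, 13 → edi=15+13=28
add edi, 7 → edi=28+7=35
cmp ecx, esi  (cmp 8,16)
jg start: not taken
and ecx, edi → ecx=8&35=0
add esi, ecx → esi=16+0=16
shr ecx, 1 → ecx=0>>1=0
halt.

35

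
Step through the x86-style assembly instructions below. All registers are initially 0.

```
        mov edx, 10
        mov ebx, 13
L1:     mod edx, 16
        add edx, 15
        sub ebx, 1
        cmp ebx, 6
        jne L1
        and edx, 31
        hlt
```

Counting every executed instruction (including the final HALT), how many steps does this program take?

39

mov edx, 10 → edx=10
mov ebx, 13 → ebx=13
mod edx, 16 → edx=10%16=10
add edx, 15 → edx=10+15=25
sub ebx, 1 → ebx=13-1=12
cmp ebx, 6  (cmp 12,6)
jne L1: taken
mod edx, 16 → edx=25%16=9
add edx, 15 → edx=9+15=24
sub ebx, 1 → ebx=12-1=11
cmp ebx, 6  (cmp 11,6)
jne L1: taken
mod edx, 16 → edx=24%16=8
add edx, 15 → edx=8+15=23
sub ebx, 1 → ebx=11-1=10
cmp ebx, 6  (cmp 10,6)
jne L1: taken
mod edx, 16 → edx=23%16=7
add edx, 15 → edx=7+15=22
sub ebx, 1 → ebx=10-1=9
cmp ebx, 6  (cmp 9,6)
jne L1: taken
mod edx, 16 → edx=22%16=6
add edx, 15 → edx=6+15=21
sub ebx, 1 → ebx=9-1=8
cmp ebx, 6  (cmp 8,6)
jne L1: taken
mod edx, 16 → edx=21%16=5
add edx, 15 → edx=5+15=20
sub ebx, 1 → ebx=8-1=7
cmp ebx, 6  (cmp 7,6)
jne L1: taken
mod edx, 16 → edx=20%16=4
add edx, 15 → edx=4+15=19
sub ebx, 1 → ebx=7-1=6
cmp ebx, 6  (cmp 6,6)
jne L1: not taken
and edx, 31 → edx=19&31=19
halt.
Total executed instructions: 39.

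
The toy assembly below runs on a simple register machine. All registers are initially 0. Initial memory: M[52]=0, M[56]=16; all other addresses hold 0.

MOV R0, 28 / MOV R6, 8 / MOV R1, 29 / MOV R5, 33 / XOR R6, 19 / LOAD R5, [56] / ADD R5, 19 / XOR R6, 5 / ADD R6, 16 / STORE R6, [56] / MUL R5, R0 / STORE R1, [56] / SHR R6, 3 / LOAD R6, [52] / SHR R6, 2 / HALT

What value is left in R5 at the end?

980

after MOV R0, 28: R0=28
after MOV R6, 8: R6=8
after MOV R1, 29: R1=29
after MOV R5, 33: R5=33
after XOR R6, 19: R6=8^19=27
after LOAD R5, [56]: R5=M[56]=16
after ADD R5, 19: R5=16+19=35
after XOR R6, 5: R6=27^5=30
after ADD R6, 16: R6=30+16=46
STORE R6, [56] → M[56]=46
after MUL R5, R0: R5=35*28=980
STORE R1, [56] → M[56]=29
after SHR R6, 3: R6=46>>3=5
after LOAD R6, [52]: R6=M[52]=0
after SHR R6, 2: R6=0>>2=0
halt.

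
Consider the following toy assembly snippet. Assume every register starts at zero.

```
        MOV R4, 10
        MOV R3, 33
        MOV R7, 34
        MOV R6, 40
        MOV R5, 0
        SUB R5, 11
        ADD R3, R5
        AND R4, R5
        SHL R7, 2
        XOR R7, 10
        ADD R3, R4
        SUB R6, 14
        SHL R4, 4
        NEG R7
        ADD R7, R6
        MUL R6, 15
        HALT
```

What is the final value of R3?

22

after MOV R4, 10: R4=10
after MOV R3, 33: R3=33
after MOV R7, 34: R7=34
after MOV R6, 40: R6=40
after MOV R5, 0: R5=0
after SUB R5, 11: R5=0-11=-11
after ADD R3, R5: R3=33+(-11)=22
after AND R4, R5: R4=10&(-11)=0
after SHL R7, 2: R7=34<<2=136
after XOR R7, 10: R7=136^10=130
after ADD R3, R4: R3=22+0=22
after SUB R6, 14: R6=40-14=26
after SHL R4, 4: R4=0<<4=0
after NEG R7: R7=-(130)=-130
after ADD R7, R6: R7=(-130)+26=-104
after MUL R6, 15: R6=26*15=390
halt.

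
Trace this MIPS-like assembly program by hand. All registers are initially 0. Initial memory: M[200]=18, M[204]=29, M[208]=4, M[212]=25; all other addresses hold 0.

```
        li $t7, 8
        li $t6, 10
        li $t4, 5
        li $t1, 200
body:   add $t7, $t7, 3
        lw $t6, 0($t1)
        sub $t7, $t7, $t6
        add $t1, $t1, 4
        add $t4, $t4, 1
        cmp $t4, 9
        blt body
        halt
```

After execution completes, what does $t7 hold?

-56

$t7=8
$t6=10
$t4=5
$t1=200
$t7=8+3=11
$t6=M[200]=18
$t7=11-18=-7
$t1=200+4=204
$t4=5+1=6
cmp $t4, 9  (cmp 6,9)
blt body: taken
$t7=(-7)+3=-4
$t6=M[204]=29
$t7=(-4)-29=-33
$t1=204+4=208
$t4=6+1=7
cmp $t4, 9  (cmp 7,9)
blt body: taken
$t7=(-33)+3=-30
$t6=M[208]=4
$t7=(-30)-4=-34
$t1=208+4=212
$t4=7+1=8
cmp $t4, 9  (cmp 8,9)
blt body: taken
$t7=(-34)+3=-31
$t6=M[212]=25
$t7=(-31)-25=-56
$t1=212+4=216
$t4=8+1=9
cmp $t4, 9  (cmp 9,9)
blt body: not taken
halt.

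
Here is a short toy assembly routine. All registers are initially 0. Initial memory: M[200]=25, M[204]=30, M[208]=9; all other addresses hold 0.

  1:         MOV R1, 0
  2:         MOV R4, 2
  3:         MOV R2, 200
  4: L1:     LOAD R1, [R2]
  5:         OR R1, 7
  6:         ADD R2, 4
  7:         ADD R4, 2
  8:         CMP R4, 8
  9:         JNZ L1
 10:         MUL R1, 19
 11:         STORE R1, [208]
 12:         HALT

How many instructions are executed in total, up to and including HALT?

24

MOV R1, 0 → R1=0
MOV R4, 2 → R4=2
MOV R2, 200 → R2=200
LOAD R1, [R2] → R1=M[200]=25
OR R1, 7 → R1=25|7=31
ADD R2, 4 → R2=200+4=204
ADD R4, 2 → R4=2+2=4
CMP R4, 8  (cmp 4,8)
JNZ L1: taken
LOAD R1, [R2] → R1=M[204]=30
OR R1, 7 → R1=30|7=31
ADD R2, 4 → R2=204+4=208
ADD R4, 2 → R4=4+2=6
CMP R4, 8  (cmp 6,8)
JNZ L1: taken
LOAD R1, [R2] → R1=M[208]=9
OR R1, 7 → R1=9|7=15
ADD R2, 4 → R2=208+4=212
ADD R4, 2 → R4=6+2=8
CMP R4, 8  (cmp 8,8)
JNZ L1: not taken
MUL R1, 19 → R1=15*19=285
STORE R1, [208] → M[208]=285
halt.
Total executed instructions: 24.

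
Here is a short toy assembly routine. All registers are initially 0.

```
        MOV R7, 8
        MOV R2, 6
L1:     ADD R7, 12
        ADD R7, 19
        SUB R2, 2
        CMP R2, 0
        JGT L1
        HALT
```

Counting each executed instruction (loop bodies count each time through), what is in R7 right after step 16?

101

after MOV R7, 8: R7=8
after MOV R2, 6: R2=6
after ADD R7, 12: R7=8+12=20
after ADD R7, 19: R7=20+19=39
after SUB R2, 2: R2=6-2=4
CMP R2, 0  (cmp 4,0)
JGT L1: taken
after ADD R7, 12: R7=39+12=51
after ADD R7, 19: R7=51+19=70
after SUB R2, 2: R2=4-2=2
CMP R2, 0  (cmp 2,0)
JGT L1: taken
after ADD R7, 12: R7=70+12=82
after ADD R7, 19: R7=82+19=101
after SUB R2, 2: R2=2-2=0
CMP R2, 0  (cmp 0,0)
After step 16: R7 = 101.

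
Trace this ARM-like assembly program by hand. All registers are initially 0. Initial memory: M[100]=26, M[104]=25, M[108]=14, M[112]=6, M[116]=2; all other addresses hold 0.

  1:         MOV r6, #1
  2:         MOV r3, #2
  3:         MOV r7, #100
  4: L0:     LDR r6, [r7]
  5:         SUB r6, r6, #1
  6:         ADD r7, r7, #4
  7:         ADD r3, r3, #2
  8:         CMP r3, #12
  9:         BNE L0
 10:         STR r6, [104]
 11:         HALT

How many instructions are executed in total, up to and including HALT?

r6=1
r3=2
r7=100
r6=M[100]=26
r6=26-1=25
r7=100+4=104
r3=2+2=4
CMP r3, #12  (cmp 4,12)
BNE L0: taken
r6=M[104]=25
r6=25-1=24
r7=104+4=108
r3=4+2=6
CMP r3, #12  (cmp 6,12)
BNE L0: taken
r6=M[108]=14
r6=14-1=13
r7=108+4=112
r3=6+2=8
CMP r3, #12  (cmp 8,12)
BNE L0: taken
r6=M[112]=6
r6=6-1=5
r7=112+4=116
r3=8+2=10
CMP r3, #12  (cmp 10,12)
BNE L0: taken
r6=M[116]=2
r6=2-1=1
r7=116+4=120
r3=10+2=12
CMP r3, #12  (cmp 12,12)
BNE L0: not taken
STR r6, [104] → M[104]=1
halt.
Total executed instructions: 35.

35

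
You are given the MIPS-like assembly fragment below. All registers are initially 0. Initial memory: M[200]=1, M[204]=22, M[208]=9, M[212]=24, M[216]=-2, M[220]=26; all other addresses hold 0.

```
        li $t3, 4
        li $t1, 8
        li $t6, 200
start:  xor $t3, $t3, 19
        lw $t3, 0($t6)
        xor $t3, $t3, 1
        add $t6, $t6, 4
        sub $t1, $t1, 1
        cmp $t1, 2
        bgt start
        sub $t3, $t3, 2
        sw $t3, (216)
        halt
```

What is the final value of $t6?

224

$t3=4
$t1=8
$t6=200
$t3=4^19=23
$t3=M[200]=1
$t3=1^1=0
$t6=200+4=204
$t1=8-1=7
cmp $t1, 2  (cmp 7,2)
bgt start: taken
$t3=0^19=19
$t3=M[204]=22
$t3=22^1=23
$t6=204+4=208
$t1=7-1=6
cmp $t1, 2  (cmp 6,2)
bgt start: taken
$t3=23^19=4
$t3=M[208]=9
$t3=9^1=8
$t6=208+4=212
$t1=6-1=5
cmp $t1, 2  (cmp 5,2)
bgt start: taken
$t3=8^19=27
$t3=M[212]=24
$t3=24^1=25
$t6=212+4=216
$t1=5-1=4
cmp $t1, 2  (cmp 4,2)
bgt start: taken
$t3=25^19=10
$t3=M[216]=-2
$t3=(-2)^1=-1
$t6=216+4=220
$t1=4-1=3
cmp $t1, 2  (cmp 3,2)
bgt start: taken
$t3=(-1)^19=-20
$t3=M[220]=26
$t3=26^1=27
$t6=220+4=224
$t1=3-1=2
cmp $t1, 2  (cmp 2,2)
bgt start: not taken
$t3=27-2=25
sw $t3, (216) → M[216]=25
halt.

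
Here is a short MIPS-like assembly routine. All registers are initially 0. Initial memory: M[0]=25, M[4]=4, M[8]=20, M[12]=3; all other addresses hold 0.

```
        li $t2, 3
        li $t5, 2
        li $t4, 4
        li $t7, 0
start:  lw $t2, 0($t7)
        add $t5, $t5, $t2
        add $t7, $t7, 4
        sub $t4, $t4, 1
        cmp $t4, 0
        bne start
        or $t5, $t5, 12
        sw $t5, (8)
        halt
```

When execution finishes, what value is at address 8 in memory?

62

li $t2, 3 → $t2=3
li $t5, 2 → $t5=2
li $t4, 4 → $t4=4
li $t7, 0 → $t7=0
lw $t2, 0($t7) → $t2=M[0]=25
add $t5, $t5, $t2 → $t5=2+25=27
add $t7, $t7, 4 → $t7=0+4=4
sub $t4, $t4, 1 → $t4=4-1=3
cmp $t4, 0  (cmp 3,0)
bne start: taken
lw $t2, 0($t7) → $t2=M[4]=4
add $t5, $t5, $t2 → $t5=27+4=31
add $t7, $t7, 4 → $t7=4+4=8
sub $t4, $t4, 1 → $t4=3-1=2
cmp $t4, 0  (cmp 2,0)
bne start: taken
lw $t2, 0($t7) → $t2=M[8]=20
add $t5, $t5, $t2 → $t5=31+20=51
add $t7, $t7, 4 → $t7=8+4=12
sub $t4, $t4, 1 → $t4=2-1=1
cmp $t4, 0  (cmp 1,0)
bne start: taken
lw $t2, 0($t7) → $t2=M[12]=3
add $t5, $t5, $t2 → $t5=51+3=54
add $t7, $t7, 4 → $t7=12+4=16
sub $t4, $t4, 1 → $t4=1-1=0
cmp $t4, 0  (cmp 0,0)
bne start: not taken
or $t5, $t5, 12 → $t5=54|12=62
sw $t5, (8) → M[8]=62
halt.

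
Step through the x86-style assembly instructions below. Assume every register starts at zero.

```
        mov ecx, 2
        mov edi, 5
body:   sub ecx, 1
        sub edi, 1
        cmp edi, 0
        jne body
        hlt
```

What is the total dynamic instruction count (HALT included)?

ecx=2
edi=5
ecx=2-1=1
edi=5-1=4
cmp edi, 0  (cmp 4,0)
jne body: taken
ecx=1-1=0
edi=4-1=3
cmp edi, 0  (cmp 3,0)
jne body: taken
ecx=0-1=-1
edi=3-1=2
cmp edi, 0  (cmp 2,0)
jne body: taken
ecx=(-1)-1=-2
edi=2-1=1
cmp edi, 0  (cmp 1,0)
jne body: taken
ecx=(-2)-1=-3
edi=1-1=0
cmp edi, 0  (cmp 0,0)
jne body: not taken
halt.
Total executed instructions: 23.

23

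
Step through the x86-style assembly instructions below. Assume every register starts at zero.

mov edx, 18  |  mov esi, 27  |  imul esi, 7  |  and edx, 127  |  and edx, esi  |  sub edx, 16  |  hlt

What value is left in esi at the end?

after mov edx, 18: edx=18
after mov esi, 27: esi=27
after imul esi, 7: esi=27*7=189
after and edx, 127: edx=18&127=18
after and edx, esi: edx=18&189=16
after sub edx, 16: edx=16-16=0
halt.

189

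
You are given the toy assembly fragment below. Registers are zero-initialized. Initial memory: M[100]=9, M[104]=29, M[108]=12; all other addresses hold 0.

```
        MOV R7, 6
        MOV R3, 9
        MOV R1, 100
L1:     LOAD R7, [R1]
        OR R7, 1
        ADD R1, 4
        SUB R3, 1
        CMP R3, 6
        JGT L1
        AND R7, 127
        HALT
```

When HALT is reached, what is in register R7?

after MOV R7, 6: R7=6
after MOV R3, 9: R3=9
after MOV R1, 100: R1=100
after LOAD R7, [R1]: R7=M[100]=9
after OR R7, 1: R7=9|1=9
after ADD R1, 4: R1=100+4=104
after SUB R3, 1: R3=9-1=8
CMP R3, 6  (cmp 8,6)
JGT L1: taken
after LOAD R7, [R1]: R7=M[104]=29
after OR R7, 1: R7=29|1=29
after ADD R1, 4: R1=104+4=108
after SUB R3, 1: R3=8-1=7
CMP R3, 6  (cmp 7,6)
JGT L1: taken
after LOAD R7, [R1]: R7=M[108]=12
after OR R7, 1: R7=12|1=13
after ADD R1, 4: R1=108+4=112
after SUB R3, 1: R3=7-1=6
CMP R3, 6  (cmp 6,6)
JGT L1: not taken
after AND R7, 127: R7=13&127=13
halt.

13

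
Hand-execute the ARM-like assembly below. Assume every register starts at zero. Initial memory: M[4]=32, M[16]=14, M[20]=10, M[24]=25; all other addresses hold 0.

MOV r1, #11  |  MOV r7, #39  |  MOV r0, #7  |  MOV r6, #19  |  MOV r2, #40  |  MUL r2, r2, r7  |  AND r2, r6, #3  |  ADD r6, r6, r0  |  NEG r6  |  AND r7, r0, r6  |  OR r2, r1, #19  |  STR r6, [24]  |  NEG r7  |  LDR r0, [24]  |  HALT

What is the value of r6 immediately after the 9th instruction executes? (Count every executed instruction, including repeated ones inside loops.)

-26

r1=11
r7=39
r0=7
r6=19
r2=40
r2=40*39=1560
r2=19&3=3
r6=19+7=26
r6=-(26)=-26
After step 9: r6 = -26.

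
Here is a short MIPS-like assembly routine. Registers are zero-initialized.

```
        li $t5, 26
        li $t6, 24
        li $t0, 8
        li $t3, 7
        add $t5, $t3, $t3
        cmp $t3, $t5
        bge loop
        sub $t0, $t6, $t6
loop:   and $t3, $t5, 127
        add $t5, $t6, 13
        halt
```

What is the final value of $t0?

0

after li $t5, 26: $t5=26
after li $t6, 24: $t6=24
after li $t0, 8: $t0=8
after li $t3, 7: $t3=7
after add $t5, $t3, $t3: $t5=7+7=14
cmp $t3, $t5  (cmp 7,14)
bge loop: not taken
after sub $t0, $t6, $t6: $t0=24-24=0
after and $t3, $t5, 127: $t3=14&127=14
after add $t5, $t6, 13: $t5=24+13=37
halt.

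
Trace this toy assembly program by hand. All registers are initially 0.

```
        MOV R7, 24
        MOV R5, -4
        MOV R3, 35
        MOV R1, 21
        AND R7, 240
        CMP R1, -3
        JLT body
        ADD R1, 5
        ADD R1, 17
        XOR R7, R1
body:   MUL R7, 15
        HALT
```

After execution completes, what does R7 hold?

MOV R7, 24 → R7=24
MOV R5, -4 → R5=-4
MOV R3, 35 → R3=35
MOV R1, 21 → R1=21
AND R7, 240 → R7=24&240=16
CMP R1, -3  (cmp 21,-3)
JLT body: not taken
ADD R1, 5 → R1=21+5=26
ADD R1, 17 → R1=26+17=43
XOR R7, R1 → R7=16^43=59
MUL R7, 15 → R7=59*15=885
halt.

885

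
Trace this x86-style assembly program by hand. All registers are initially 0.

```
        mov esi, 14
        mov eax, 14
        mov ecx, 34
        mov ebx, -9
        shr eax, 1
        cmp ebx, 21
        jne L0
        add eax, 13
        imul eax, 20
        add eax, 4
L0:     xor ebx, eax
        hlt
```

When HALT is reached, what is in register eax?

after mov esi, 14: esi=14
after mov eax, 14: eax=14
after mov ecx, 34: ecx=34
after mov ebx, -9: ebx=-9
after shr eax, 1: eax=14>>1=7
cmp ebx, 21  (cmp -9,21)
jne L0: taken
after xor ebx, eax: ebx=(-9)^7=-16
halt.

7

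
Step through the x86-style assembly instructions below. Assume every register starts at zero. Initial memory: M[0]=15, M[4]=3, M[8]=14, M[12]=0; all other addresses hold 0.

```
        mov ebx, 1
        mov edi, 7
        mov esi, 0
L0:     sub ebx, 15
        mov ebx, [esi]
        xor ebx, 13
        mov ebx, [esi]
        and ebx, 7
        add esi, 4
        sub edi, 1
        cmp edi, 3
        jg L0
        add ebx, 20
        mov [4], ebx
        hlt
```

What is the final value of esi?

16

after mov ebx, 1: ebx=1
after mov edi, 7: edi=7
after mov esi, 0: esi=0
after sub ebx, 15: ebx=1-15=-14
after mov ebx, [esi]: ebx=M[0]=15
after xor ebx, 13: ebx=15^13=2
after mov ebx, [esi]: ebx=M[0]=15
after and ebx, 7: ebx=15&7=7
after add esi, 4: esi=0+4=4
after sub edi, 1: edi=7-1=6
cmp edi, 3  (cmp 6,3)
jg L0: taken
after sub ebx, 15: ebx=7-15=-8
after mov ebx, [esi]: ebx=M[4]=3
after xor ebx, 13: ebx=3^13=14
after mov ebx, [esi]: ebx=M[4]=3
after and ebx, 7: ebx=3&7=3
after add esi, 4: esi=4+4=8
after sub edi, 1: edi=6-1=5
cmp edi, 3  (cmp 5,3)
jg L0: taken
after sub ebx, 15: ebx=3-15=-12
after mov ebx, [esi]: ebx=M[8]=14
after xor ebx, 13: ebx=14^13=3
after mov ebx, [esi]: ebx=M[8]=14
after and ebx, 7: ebx=14&7=6
after add esi, 4: esi=8+4=12
after sub edi, 1: edi=5-1=4
cmp edi, 3  (cmp 4,3)
jg L0: taken
after sub ebx, 15: ebx=6-15=-9
after mov ebx, [esi]: ebx=M[12]=0
after xor ebx, 13: ebx=0^13=13
after mov ebx, [esi]: ebx=M[12]=0
after and ebx, 7: ebx=0&7=0
after add esi, 4: esi=12+4=16
after sub edi, 1: edi=4-1=3
cmp edi, 3  (cmp 3,3)
jg L0: not taken
after add ebx, 20: ebx=0+20=20
mov [4], ebx → M[4]=20
halt.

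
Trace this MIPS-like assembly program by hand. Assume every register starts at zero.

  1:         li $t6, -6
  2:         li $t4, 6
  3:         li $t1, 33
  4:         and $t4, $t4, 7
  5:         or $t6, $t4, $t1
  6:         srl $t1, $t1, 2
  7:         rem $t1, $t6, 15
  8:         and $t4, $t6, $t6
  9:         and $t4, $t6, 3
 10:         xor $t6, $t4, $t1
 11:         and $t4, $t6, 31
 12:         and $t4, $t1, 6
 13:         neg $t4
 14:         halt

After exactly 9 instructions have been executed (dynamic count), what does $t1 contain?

9

$t6=-6
$t4=6
$t1=33
$t4=6&7=6
$t6=6|33=39
$t1=33>>2=8
$t1=39%15=9
$t4=39&39=39
$t4=39&3=3
After step 9: $t1 = 9.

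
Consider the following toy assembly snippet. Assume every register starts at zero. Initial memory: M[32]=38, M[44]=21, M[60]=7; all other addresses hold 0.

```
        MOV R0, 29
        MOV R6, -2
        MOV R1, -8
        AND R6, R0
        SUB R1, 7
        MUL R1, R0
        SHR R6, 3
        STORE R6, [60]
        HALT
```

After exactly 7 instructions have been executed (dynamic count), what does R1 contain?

-435

after MOV R0, 29: R0=29
after MOV R6, -2: R6=-2
after MOV R1, -8: R1=-8
after AND R6, R0: R6=(-2)&29=28
after SUB R1, 7: R1=(-8)-7=-15
after MUL R1, R0: R1=(-15)*29=-435
after SHR R6, 3: R6=28>>3=3
After step 7: R1 = -435.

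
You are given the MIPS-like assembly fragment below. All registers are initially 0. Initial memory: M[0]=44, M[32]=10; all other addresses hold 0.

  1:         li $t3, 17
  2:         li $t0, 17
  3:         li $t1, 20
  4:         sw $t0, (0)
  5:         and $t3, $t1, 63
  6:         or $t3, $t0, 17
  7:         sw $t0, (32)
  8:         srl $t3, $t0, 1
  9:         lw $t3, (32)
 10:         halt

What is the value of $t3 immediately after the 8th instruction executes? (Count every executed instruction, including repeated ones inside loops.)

after li $t3, 17: $t3=17
after li $t0, 17: $t0=17
after li $t1, 20: $t1=20
sw $t0, (0) → M[0]=17
after and $t3, $t1, 63: $t3=20&63=20
after or $t3, $t0, 17: $t3=17|17=17
sw $t0, (32) → M[32]=17
after srl $t3, $t0, 1: $t3=17>>1=8
After step 8: $t3 = 8.

8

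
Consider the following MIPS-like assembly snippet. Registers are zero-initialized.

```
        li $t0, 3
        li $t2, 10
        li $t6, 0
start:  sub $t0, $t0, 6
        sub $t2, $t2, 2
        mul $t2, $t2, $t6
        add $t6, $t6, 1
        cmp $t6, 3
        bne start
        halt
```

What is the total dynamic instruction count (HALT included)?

after li $t0, 3: $t0=3
after li $t2, 10: $t2=10
after li $t6, 0: $t6=0
after sub $t0, $t0, 6: $t0=3-6=-3
after sub $t2, $t2, 2: $t2=10-2=8
after mul $t2, $t2, $t6: $t2=8*0=0
after add $t6, $t6, 1: $t6=0+1=1
cmp $t6, 3  (cmp 1,3)
bne start: taken
after sub $t0, $t0, 6: $t0=(-3)-6=-9
after sub $t2, $t2, 2: $t2=0-2=-2
after mul $t2, $t2, $t6: $t2=(-2)*1=-2
after add $t6, $t6, 1: $t6=1+1=2
cmp $t6, 3  (cmp 2,3)
bne start: taken
after sub $t0, $t0, 6: $t0=(-9)-6=-15
after sub $t2, $t2, 2: $t2=(-2)-2=-4
after mul $t2, $t2, $t6: $t2=(-4)*2=-8
after add $t6, $t6, 1: $t6=2+1=3
cmp $t6, 3  (cmp 3,3)
bne start: not taken
halt.
Total executed instructions: 22.

22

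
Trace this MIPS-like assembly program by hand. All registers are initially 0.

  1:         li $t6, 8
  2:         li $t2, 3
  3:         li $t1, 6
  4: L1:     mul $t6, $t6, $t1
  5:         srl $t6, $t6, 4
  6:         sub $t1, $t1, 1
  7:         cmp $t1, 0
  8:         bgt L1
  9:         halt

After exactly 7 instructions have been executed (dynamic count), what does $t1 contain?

5

$t6=8
$t2=3
$t1=6
$t6=8*6=48
$t6=48>>4=3
$t1=6-1=5
cmp $t1, 0  (cmp 5,0)
After step 7: $t1 = 5.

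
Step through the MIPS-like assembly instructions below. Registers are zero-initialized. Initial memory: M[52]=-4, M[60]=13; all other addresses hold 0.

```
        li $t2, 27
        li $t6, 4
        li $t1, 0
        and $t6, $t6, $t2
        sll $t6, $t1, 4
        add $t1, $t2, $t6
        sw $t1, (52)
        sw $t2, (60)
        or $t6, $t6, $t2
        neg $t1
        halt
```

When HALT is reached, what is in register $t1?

-27

$t2=27
$t6=4
$t1=0
$t6=4&27=0
$t6=0<<4=0
$t1=27+0=27
sw $t1, (52) → M[52]=27
sw $t2, (60) → M[60]=27
$t6=0|27=27
$t1=-(27)=-27
halt.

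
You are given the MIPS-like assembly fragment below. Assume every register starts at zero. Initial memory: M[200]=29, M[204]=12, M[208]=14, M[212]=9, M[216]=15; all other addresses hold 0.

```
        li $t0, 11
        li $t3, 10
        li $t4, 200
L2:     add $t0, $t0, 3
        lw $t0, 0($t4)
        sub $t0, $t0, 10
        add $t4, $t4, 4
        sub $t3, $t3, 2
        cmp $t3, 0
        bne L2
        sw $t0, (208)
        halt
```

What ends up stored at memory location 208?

5

after li $t0, 11: $t0=11
after li $t3, 10: $t3=10
after li $t4, 200: $t4=200
after add $t0, $t0, 3: $t0=11+3=14
after lw $t0, 0($t4): $t0=M[200]=29
after sub $t0, $t0, 10: $t0=29-10=19
after add $t4, $t4, 4: $t4=200+4=204
after sub $t3, $t3, 2: $t3=10-2=8
cmp $t3, 0  (cmp 8,0)
bne L2: taken
after add $t0, $t0, 3: $t0=19+3=22
after lw $t0, 0($t4): $t0=M[204]=12
after sub $t0, $t0, 10: $t0=12-10=2
after add $t4, $t4, 4: $t4=204+4=208
after sub $t3, $t3, 2: $t3=8-2=6
cmp $t3, 0  (cmp 6,0)
bne L2: taken
after add $t0, $t0, 3: $t0=2+3=5
after lw $t0, 0($t4): $t0=M[208]=14
after sub $t0, $t0, 10: $t0=14-10=4
after add $t4, $t4, 4: $t4=208+4=212
after sub $t3, $t3, 2: $t3=6-2=4
cmp $t3, 0  (cmp 4,0)
bne L2: taken
after add $t0, $t0, 3: $t0=4+3=7
after lw $t0, 0($t4): $t0=M[212]=9
after sub $t0, $t0, 10: $t0=9-10=-1
after add $t4, $t4, 4: $t4=212+4=216
after sub $t3, $t3, 2: $t3=4-2=2
cmp $t3, 0  (cmp 2,0)
bne L2: taken
after add $t0, $t0, 3: $t0=(-1)+3=2
after lw $t0, 0($t4): $t0=M[216]=15
after sub $t0, $t0, 10: $t0=15-10=5
after add $t4, $t4, 4: $t4=216+4=220
after sub $t3, $t3, 2: $t3=2-2=0
cmp $t3, 0  (cmp 0,0)
bne L2: not taken
sw $t0, (208) → M[208]=5
halt.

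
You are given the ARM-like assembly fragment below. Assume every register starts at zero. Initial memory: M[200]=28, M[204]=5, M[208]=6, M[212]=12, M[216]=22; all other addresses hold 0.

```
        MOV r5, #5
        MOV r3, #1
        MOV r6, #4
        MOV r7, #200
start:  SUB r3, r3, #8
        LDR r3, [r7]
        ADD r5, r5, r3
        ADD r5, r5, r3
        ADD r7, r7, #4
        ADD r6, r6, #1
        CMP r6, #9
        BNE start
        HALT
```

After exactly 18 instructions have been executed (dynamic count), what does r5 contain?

71

r5=5
r3=1
r6=4
r7=200
r3=1-8=-7
r3=M[200]=28
r5=5+28=33
r5=33+28=61
r7=200+4=204
r6=4+1=5
CMP r6, #9  (cmp 5,9)
BNE start: taken
r3=28-8=20
r3=M[204]=5
r5=61+5=66
r5=66+5=71
r7=204+4=208
r6=5+1=6
After step 18: r5 = 71.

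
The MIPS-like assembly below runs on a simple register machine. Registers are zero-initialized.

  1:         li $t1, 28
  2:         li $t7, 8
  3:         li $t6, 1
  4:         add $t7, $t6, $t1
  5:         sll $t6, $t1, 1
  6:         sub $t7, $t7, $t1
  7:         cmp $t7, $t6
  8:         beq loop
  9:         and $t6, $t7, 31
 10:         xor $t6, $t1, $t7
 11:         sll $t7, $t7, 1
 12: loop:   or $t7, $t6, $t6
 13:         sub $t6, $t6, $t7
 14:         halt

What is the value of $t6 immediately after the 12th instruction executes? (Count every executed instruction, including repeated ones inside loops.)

29

li $t1, 28 → $t1=28
li $t7, 8 → $t7=8
li $t6, 1 → $t6=1
add $t7, $t6, $t1 → $t7=1+28=29
sll $t6, $t1, 1 → $t6=28<<1=56
sub $t7, $t7, $t1 → $t7=29-28=1
cmp $t7, $t6  (cmp 1,56)
beq loop: not taken
and $t6, $t7, 31 → $t6=1&31=1
xor $t6, $t1, $t7 → $t6=28^1=29
sll $t7, $t7, 1 → $t7=1<<1=2
or $t7, $t6, $t6 → $t7=29|29=29
After step 12: $t6 = 29.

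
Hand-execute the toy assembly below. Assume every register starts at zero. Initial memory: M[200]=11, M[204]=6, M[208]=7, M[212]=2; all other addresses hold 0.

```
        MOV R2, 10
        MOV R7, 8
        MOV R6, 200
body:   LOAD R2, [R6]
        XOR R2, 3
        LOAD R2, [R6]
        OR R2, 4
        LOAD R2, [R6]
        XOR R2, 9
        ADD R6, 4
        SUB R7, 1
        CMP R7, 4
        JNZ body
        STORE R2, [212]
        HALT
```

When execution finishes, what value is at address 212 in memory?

11

after MOV R2, 10: R2=10
after MOV R7, 8: R7=8
after MOV R6, 200: R6=200
after LOAD R2, [R6]: R2=M[200]=11
after XOR R2, 3: R2=11^3=8
after LOAD R2, [R6]: R2=M[200]=11
after OR R2, 4: R2=11|4=15
after LOAD R2, [R6]: R2=M[200]=11
after XOR R2, 9: R2=11^9=2
after ADD R6, 4: R6=200+4=204
after SUB R7, 1: R7=8-1=7
CMP R7, 4  (cmp 7,4)
JNZ body: taken
after LOAD R2, [R6]: R2=M[204]=6
after XOR R2, 3: R2=6^3=5
after LOAD R2, [R6]: R2=M[204]=6
after OR R2, 4: R2=6|4=6
after LOAD R2, [R6]: R2=M[204]=6
after XOR R2, 9: R2=6^9=15
after ADD R6, 4: R6=204+4=208
after SUB R7, 1: R7=7-1=6
CMP R7, 4  (cmp 6,4)
JNZ body: taken
after LOAD R2, [R6]: R2=M[208]=7
after XOR R2, 3: R2=7^3=4
after LOAD R2, [R6]: R2=M[208]=7
after OR R2, 4: R2=7|4=7
after LOAD R2, [R6]: R2=M[208]=7
after XOR R2, 9: R2=7^9=14
after ADD R6, 4: R6=208+4=212
after SUB R7, 1: R7=6-1=5
CMP R7, 4  (cmp 5,4)
JNZ body: taken
after LOAD R2, [R6]: R2=M[212]=2
after XOR R2, 3: R2=2^3=1
after LOAD R2, [R6]: R2=M[212]=2
after OR R2, 4: R2=2|4=6
after LOAD R2, [R6]: R2=M[212]=2
after XOR R2, 9: R2=2^9=11
after ADD R6, 4: R6=212+4=216
after SUB R7, 1: R7=5-1=4
CMP R7, 4  (cmp 4,4)
JNZ body: not taken
STORE R2, [212] → M[212]=11
halt.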